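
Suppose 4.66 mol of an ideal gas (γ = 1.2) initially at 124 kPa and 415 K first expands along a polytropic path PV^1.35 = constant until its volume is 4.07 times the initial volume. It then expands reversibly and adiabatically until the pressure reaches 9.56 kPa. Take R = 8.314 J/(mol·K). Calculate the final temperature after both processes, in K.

V₁ = nRT₁/P₁ = 4.66×8.314×415/124 = 130 L.
Step 1 — Polytropic n=1.35: T₂ = T₁(V₁/V₂)^(n−1) = 415×(0.246)^0.35 = 254 K; P₂ = P₁(V₁/V₂)^n = 18.6 kPa.
W = (P₁V₁−P₂V₂)/(n−1) = (124×130−18.6×528)/0.35 = 17800 J.
ΔU = nCvΔT = 4.66×41.6×(254−415) = -31200 J.
Q = ΔU + W = -13400 J.
State after step 1: P = 18.6 kPa, V = 528 L, T = 254 K.
Step 2 — Adiabatic: T₂/T₁ = (P₂/P₁)^((γ−1)/γ) ⇒ T₂ = 254×(0.513)^0.167 = 227 K; V₂ = 921 L.
ΔU = nCvΔT = 4.66×41.6×(227−254) = -5180 J.
Q = 0 for an adiabatic process, so W = −ΔU = 5180 J.
Net over both steps: W = 23000 J, Q = -13400 J, ΔU = -36400 J.

227 K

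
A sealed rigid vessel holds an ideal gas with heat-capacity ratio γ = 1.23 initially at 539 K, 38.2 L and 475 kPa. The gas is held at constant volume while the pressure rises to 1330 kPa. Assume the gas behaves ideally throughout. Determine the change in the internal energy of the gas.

n = P₁V₁/(RT₁) = 475×38.2/(8.314×539) = 4.05 mol.
Isochoric: V stays 38.2 L; P/T = const ⇒ T₂ = 1510 K, P₂ = 1330 kPa.
For an ideal gas ΔU = nCvΔT with Cv = R/(γ−1) = 36.1 J/(mol·K).
ΔU = 4.05×36.1×(1510−539) = 142000 J.

142000 J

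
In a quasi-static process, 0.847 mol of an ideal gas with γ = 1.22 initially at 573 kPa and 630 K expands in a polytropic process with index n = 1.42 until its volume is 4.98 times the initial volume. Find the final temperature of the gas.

321 K

V₁ = nRT₁/P₁ = 0.847×8.314×630/573 = 7.74 L.
Polytropic n=1.42: T₂ = T₁(V₁/V₂)^(n−1) = 630×(0.201)^0.42 = 321 K; P₂ = P₁(V₁/V₂)^n = 58.6 kPa.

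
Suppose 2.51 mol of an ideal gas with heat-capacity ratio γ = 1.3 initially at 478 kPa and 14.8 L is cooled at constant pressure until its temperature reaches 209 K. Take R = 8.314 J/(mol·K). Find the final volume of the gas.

T₁ = P₁V₁/(nR) = 478×14.8/(2.51×8.314) = 339 K.
Isobaric: P stays 478 kPa; V/T = const ⇒ T₂ = 209 K, V₂ = 9.12 L.

9.12 L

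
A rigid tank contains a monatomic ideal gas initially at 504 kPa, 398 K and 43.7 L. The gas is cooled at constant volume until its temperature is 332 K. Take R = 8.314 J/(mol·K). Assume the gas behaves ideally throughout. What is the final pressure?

Isochoric: V stays 43.7 L; P/T = const ⇒ T₂ = 332 K, P₂ = 420 kPa.

420 kPa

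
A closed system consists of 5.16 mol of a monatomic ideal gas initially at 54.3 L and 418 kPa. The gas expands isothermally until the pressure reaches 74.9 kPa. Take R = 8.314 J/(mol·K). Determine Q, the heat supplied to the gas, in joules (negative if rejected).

T₁ = P₁V₁/(nR) = 418×54.3/(5.16×8.314) = 529 K.
Isothermal: T stays 529 K; PV = const ⇒ V₂ = 303 L, P₂ = 74.9 kPa.
ΔU = 0 (ideal gas, T constant).
W = nRT ln(V₂/V₁) = 5.16×8.314×529×ln(5.58) = 39000 J.
Q = ΔU + W = 39000 J.

39000 J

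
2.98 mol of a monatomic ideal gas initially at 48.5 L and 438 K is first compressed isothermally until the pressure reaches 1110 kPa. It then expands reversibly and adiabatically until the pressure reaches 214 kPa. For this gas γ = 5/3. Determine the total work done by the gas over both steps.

-9530 J

P₁ = nRT₁/V₁ = 2.98×8.314×438/48.5 = 224 kPa.
Step 1 — Isothermal: T stays 438 K; PV = const ⇒ V₂ = 9.78 L, P₂ = 1110 kPa.
ΔU = 0 (ideal gas, T constant).
W = nRT ln(V₂/V₁) = 2.98×8.314×438×ln(0.202) = -17400 J.
Q = ΔU + W = -17400 J.
State after step 1: P = 1110 kPa, V = 9.78 L, T = 438 K.
Step 2 — Adiabatic: T₂/T₁ = (P₂/P₁)^((γ−1)/γ) ⇒ T₂ = 438×(0.193)^0.400 = 227 K; V₂ = 26.2 L.
ΔU = nCvΔT = 2.98×12.5×(227−438) = -7850 J.
Q = 0 for an adiabatic process, so W = −ΔU = 7850 J.
Net over both steps: W = -9530 J, Q = -17400 J, ΔU = -7850 J.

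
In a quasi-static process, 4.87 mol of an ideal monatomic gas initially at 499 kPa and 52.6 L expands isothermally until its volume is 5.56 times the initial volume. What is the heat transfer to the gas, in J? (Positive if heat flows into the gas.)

T₁ = P₁V₁/(nR) = 499×52.6/(4.87×8.314) = 648 K.
Isothermal: T stays 648 K; PV = const ⇒ V₂ = 292 L, P₂ = 89.7 kPa.
ΔU = 0 (ideal gas, T constant).
W = nRT ln(V₂/V₁) = 4.87×8.314×648×ln(5.56) = 45000 J.
Q = ΔU + W = 45000 J.

45000 J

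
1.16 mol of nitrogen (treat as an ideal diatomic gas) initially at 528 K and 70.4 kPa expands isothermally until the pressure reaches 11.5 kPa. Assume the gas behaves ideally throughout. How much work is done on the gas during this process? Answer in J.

V₁ = nRT₁/P₁ = 1.16×8.314×528/70.4 = 72.3 L.
Isothermal: T stays 528 K; PV = const ⇒ V₂ = 443 L, P₂ = 11.5 kPa.
W = nRT ln(V₂/V₁) = 1.16×8.314×528×ln(6.12) = 9230 J.
Work done on the gas = −W_by = -9230 J.

-9230 J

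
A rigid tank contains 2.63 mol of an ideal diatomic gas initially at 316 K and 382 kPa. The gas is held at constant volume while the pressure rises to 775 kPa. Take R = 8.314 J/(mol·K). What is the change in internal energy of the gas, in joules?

17800 J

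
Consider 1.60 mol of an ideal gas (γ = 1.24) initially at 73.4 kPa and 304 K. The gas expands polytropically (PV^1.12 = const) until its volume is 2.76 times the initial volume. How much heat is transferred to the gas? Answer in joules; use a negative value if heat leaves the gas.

V₁ = nRT₁/P₁ = 1.60×8.314×304/73.4 = 55.1 L.
Polytropic n=1.12: T₂ = T₁(V₁/V₂)^(n−1) = 304×(0.362)^0.12 = 269 K; P₂ = P₁(V₁/V₂)^n = 23.5 kPa.
W = (P₁V₁−P₂V₂)/(n−1) = (73.4×55.1−23.5×152)/0.12 = 3870 J.
ΔU = nCvΔT = 1.60×34.6×(269−304) = -1930 J.
Q = ΔU + W = 1930 J.

1930 J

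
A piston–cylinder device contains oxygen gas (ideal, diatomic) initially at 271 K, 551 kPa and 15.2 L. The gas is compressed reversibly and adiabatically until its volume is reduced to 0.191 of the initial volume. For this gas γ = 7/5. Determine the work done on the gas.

19700 J

n = P₁V₁/(RT₁) = 551×15.2/(8.314×271) = 3.72 mol.
Adiabatic: TV^(γ−1) = const ⇒ T₂ = 271×(5.24)^0.400 = 525 K; PV^γ = const ⇒ P₂ = 5590 kPa.
ΔU = nCvΔT = 3.72×20.8×(525−271) = 19700 J.
Q = 0 for an adiabatic process, so W = −ΔU = -19700 J.
Work done on the gas = −W_by = 19700 J.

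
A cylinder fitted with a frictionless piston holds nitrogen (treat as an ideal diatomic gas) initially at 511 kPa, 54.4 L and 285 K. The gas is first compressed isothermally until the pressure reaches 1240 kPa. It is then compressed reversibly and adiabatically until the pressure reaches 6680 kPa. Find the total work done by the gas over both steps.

-67600 J

n = P₁V₁/(RT₁) = 511×54.4/(8.314×285) = 11.7 mol.
Step 1 — Isothermal: T stays 285 K; PV = const ⇒ V₂ = 22.4 L, P₂ = 1240 kPa.
ΔU = 0 (ideal gas, T constant).
W = nRT ln(V₂/V₁) = 11.7×8.314×285×ln(0.412) = -24600 J.
Q = ΔU + W = -24600 J.
State after step 1: P = 1240 kPa, V = 22.4 L, T = 285 K.
Step 2 — Adiabatic: T₂/T₁ = (P₂/P₁)^((γ−1)/γ) ⇒ T₂ = 285×(5.39)^0.286 = 461 K; V₂ = 6.73 L.
ΔU = nCvΔT = 11.7×20.8×(461−285) = 42900 J.
Q = 0 for an adiabatic process, so W = −ΔU = -42900 J.
Net over both steps: W = -67600 J, Q = -24600 J, ΔU = 42900 J.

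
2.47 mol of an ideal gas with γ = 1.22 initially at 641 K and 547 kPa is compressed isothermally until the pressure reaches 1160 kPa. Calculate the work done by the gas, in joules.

V₁ = nRT₁/P₁ = 2.47×8.314×641/547 = 24.1 L.
Isothermal: T stays 641 K; PV = const ⇒ V₂ = 11.3 L, P₂ = 1160 kPa.
W = nRT ln(V₂/V₁) = 2.47×8.314×641×ln(0.472) = -9900 J.

-9900 J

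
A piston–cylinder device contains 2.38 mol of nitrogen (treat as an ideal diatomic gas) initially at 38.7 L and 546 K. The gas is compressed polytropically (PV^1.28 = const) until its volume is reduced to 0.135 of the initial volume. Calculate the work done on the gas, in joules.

29000 J

P₁ = nRT₁/V₁ = 2.38×8.314×546/38.7 = 279 kPa.
Polytropic n=1.28: T₂ = T₁(V₁/V₂)^(n−1) = 546×(7.41)^0.28 = 957 K; P₂ = P₁(V₁/V₂)^n = 3620 kPa.
W = (P₁V₁−P₂V₂)/(n−1) = (279×38.7−3620×5.22)/0.28 = -29000 J.
Work done on the gas = −W_by = 29000 J.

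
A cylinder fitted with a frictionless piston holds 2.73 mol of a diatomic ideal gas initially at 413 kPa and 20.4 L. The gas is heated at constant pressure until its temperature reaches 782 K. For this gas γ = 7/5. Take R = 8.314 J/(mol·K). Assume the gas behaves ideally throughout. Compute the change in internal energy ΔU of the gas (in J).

T₁ = P₁V₁/(nR) = 413×20.4/(2.73×8.314) = 371 K.
Isobaric: P stays 413 kPa; V/T = const ⇒ T₂ = 782 K, V₂ = 43.0 L.
For an ideal gas ΔU = nCvΔT with Cv = (5/2)R = 20.8 J/(mol·K).
ΔU = 2.73×20.8×(782−371) = 23300 J.

23300 J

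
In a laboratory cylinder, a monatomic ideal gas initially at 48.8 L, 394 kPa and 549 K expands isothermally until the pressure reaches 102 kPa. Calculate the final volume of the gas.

189 L

Isothermal: T stays 549 K; PV = const ⇒ V₂ = 189 L, P₂ = 102 kPa.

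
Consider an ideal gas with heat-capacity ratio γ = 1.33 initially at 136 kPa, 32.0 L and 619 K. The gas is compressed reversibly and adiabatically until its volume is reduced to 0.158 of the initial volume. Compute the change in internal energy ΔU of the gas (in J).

11100 J

n = P₁V₁/(RT₁) = 136×32.0/(8.314×619) = 0.846 mol.
Adiabatic: TV^(γ−1) = const ⇒ T₂ = 619×(6.33)^0.330 = 1140 K; PV^γ = const ⇒ P₂ = 1580 kPa.
For an ideal gas ΔU = nCvΔT with Cv = R/(γ−1) = 25.2 J/(mol·K).
ΔU = 0.846×25.2×(1140−619) = 11100 J.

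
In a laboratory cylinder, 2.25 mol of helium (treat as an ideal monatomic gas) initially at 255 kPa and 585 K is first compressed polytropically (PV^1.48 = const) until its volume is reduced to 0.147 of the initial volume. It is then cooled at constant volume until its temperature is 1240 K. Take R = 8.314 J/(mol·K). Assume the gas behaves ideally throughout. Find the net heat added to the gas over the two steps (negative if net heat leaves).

-16000 J

V₁ = nRT₁/P₁ = 2.25×8.314×585/255 = 42.9 L.
Step 1 — Polytropic n=1.48: T₂ = T₁(V₁/V₂)^(n−1) = 585×(6.80)^0.48 = 1470 K; P₂ = P₁(V₁/V₂)^n = 4350 kPa.
W = (P₁V₁−P₂V₂)/(n−1) = (255×42.9−4350×6.31)/0.48 = -34400 J.
ΔU = nCvΔT = 2.25×12.5×(1470−585) = 24800 J.
Q = ΔU + W = -9640 J.
State after step 1: P = 4350 kPa, V = 6.31 L, T = 1470 K.
Step 2 — Isochoric: V stays 6.31 L; P/T = const ⇒ T₂ = 1240 K, P₂ = 3680 kPa.
W = 0 (no volume change).
ΔU = nCvΔT = 2.25×12.5×(1240−1470) = -6410 J.
Q = ΔU = -6410 J.
Net over both steps: W = -34400 J, Q = -16000 J, ΔU = 18400 J.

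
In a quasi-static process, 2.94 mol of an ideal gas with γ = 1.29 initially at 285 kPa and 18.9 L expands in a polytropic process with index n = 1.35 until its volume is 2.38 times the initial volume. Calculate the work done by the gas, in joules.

T₁ = P₁V₁/(nR) = 285×18.9/(2.94×8.314) = 220 K.
Polytropic n=1.35: T₂ = T₁(V₁/V₂)^(n−1) = 220×(0.420)^0.35 = 163 K; P₂ = P₁(V₁/V₂)^n = 88.4 kPa.
W = (P₁V₁−P₂V₂)/(n−1) = (285×18.9−88.4×45.0)/0.35 = 4030 J.

4030 J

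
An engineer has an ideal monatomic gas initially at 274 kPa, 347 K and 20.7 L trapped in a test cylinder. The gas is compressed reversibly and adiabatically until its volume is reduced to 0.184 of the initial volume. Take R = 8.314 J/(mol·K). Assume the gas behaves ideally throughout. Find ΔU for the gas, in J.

17800 J

n = P₁V₁/(RT₁) = 274×20.7/(8.314×347) = 1.97 mol.
Adiabatic: TV^(γ−1) = const ⇒ T₂ = 347×(5.43)^0.667 = 1070 K; PV^γ = const ⇒ P₂ = 4600 kPa.
For an ideal gas ΔU = nCvΔT with Cv = (3/2)R = 12.5 J/(mol·K).
ΔU = 1.97×12.5×(1070−347) = 17800 J.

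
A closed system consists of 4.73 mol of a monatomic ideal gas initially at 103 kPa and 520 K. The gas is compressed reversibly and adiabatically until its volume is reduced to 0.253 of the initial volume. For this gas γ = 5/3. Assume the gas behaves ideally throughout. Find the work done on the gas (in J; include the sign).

46000 J

V₁ = nRT₁/P₁ = 4.73×8.314×520/103 = 199 L.
Adiabatic: TV^(γ−1) = const ⇒ T₂ = 520×(3.95)^0.667 = 1300 K; PV^γ = const ⇒ P₂ = 1020 kPa.
ΔU = nCvΔT = 4.73×12.5×(1300−520) = 46000 J.
Q = 0 for an adiabatic process, so W = −ΔU = -46000 J.
Work done on the gas = −W_by = 46000 J.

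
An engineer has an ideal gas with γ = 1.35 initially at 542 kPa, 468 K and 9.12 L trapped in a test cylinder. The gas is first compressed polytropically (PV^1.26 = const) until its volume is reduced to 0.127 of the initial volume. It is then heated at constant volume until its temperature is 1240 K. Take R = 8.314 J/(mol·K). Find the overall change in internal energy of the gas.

n = P₁V₁/(RT₁) = 542×9.12/(8.314×468) = 1.27 mol.
Step 1 — Polytropic n=1.26: T₂ = T₁(V₁/V₂)^(n−1) = 468×(7.87)^0.26 = 800 K; P₂ = P₁(V₁/V₂)^n = 7300 kPa.
W = (P₁V₁−P₂V₂)/(n−1) = (542×9.12−7300×1.16)/0.26 = -13500 J.
ΔU = nCvΔT = 1.27×23.8×(800−468) = 10000 J.
Q = ΔU + W = -3470 J.
State after step 1: P = 7300 kPa, V = 1.16 L, T = 800 K.
Step 2 — Isochoric: V stays 1.16 L; P/T = const ⇒ T₂ = 1240 K, P₂ = 11300 kPa.
W = 0 (no volume change).
ΔU = nCvΔT = 1.27×23.8×(1240−800) = 13300 J.
Q = ΔU = 13300 J.
Net over both steps: W = -13500 J, Q = 9800 J, ΔU = 23300 J.

23300 J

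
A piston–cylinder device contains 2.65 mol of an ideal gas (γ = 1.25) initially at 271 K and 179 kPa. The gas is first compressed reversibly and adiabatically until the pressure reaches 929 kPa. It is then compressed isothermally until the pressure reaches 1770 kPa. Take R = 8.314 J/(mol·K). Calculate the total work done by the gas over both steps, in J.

V₁ = nRT₁/P₁ = 2.65×8.314×271/179 = 33.4 L.
Step 1 — Adiabatic: T₂/T₁ = (P₂/P₁)^((γ−1)/γ) ⇒ T₂ = 271×(5.19)^0.200 = 377 K; V₂ = 8.93 L.
ΔU = nCvΔT = 2.65×33.3×(377−271) = 9320 J.
Q = 0 for an adiabatic process, so W = −ΔU = -9320 J.
State after step 1: P = 929 kPa, V = 8.93 L, T = 377 K.
Step 2 — Isothermal: T stays 377 K; PV = const ⇒ V₂ = 4.69 L, P₂ = 1770 kPa.
ΔU = 0 (ideal gas, T constant).
W = nRT ln(V₂/V₁) = 2.65×8.314×377×ln(0.525) = -5350 J.
Q = ΔU + W = -5350 J.
Net over both steps: W = -14700 J, Q = -5350 J, ΔU = 9320 J.

-14700 J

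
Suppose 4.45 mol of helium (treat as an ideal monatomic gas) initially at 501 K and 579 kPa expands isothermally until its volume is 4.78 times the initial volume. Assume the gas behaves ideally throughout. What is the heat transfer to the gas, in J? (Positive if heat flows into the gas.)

V₁ = nRT₁/P₁ = 4.45×8.314×501/579 = 32.0 L.
Isothermal: T stays 501 K; PV = const ⇒ V₂ = 153 L, P₂ = 121 kPa.
ΔU = 0 (ideal gas, T constant).
W = nRT ln(V₂/V₁) = 4.45×8.314×501×ln(4.78) = 29000 J.
Q = ΔU + W = 29000 J.

29000 J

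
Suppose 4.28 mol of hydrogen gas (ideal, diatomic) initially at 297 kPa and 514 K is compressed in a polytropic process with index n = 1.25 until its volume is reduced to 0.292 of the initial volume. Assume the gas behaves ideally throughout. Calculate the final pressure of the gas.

V₁ = nRT₁/P₁ = 4.28×8.314×514/297 = 61.6 L.
Polytropic n=1.25: T₂ = T₁(V₁/V₂)^(n−1) = 514×(3.42)^0.25 = 699 K; P₂ = P₁(V₁/V₂)^n = 1380 kPa.

1380 kPa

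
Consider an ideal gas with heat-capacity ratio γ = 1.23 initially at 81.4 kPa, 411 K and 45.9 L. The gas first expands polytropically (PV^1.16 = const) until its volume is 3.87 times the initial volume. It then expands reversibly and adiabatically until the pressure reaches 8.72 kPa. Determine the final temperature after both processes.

n = P₁V₁/(RT₁) = 81.4×45.9/(8.314×411) = 1.09 mol.
Step 1 — Polytropic n=1.16: T₂ = T₁(V₁/V₂)^(n−1) = 411×(0.258)^0.16 = 331 K; P₂ = P₁(V₁/V₂)^n = 16.9 kPa.
W = (P₁V₁−P₂V₂)/(n−1) = (81.4×45.9−16.9×178)/0.16 = 4550 J.
ΔU = nCvΔT = 1.09×36.1×(331−411) = -3160 J.
Q = ΔU + W = 1380 J.
State after step 1: P = 16.9 kPa, V = 178 L, T = 331 K.
Step 2 — Adiabatic: T₂/T₁ = (P₂/P₁)^((γ−1)/γ) ⇒ T₂ = 331×(0.515)^0.187 = 292 K; V₂ = 305 L.
ΔU = nCvΔT = 1.09×36.1×(292−331) = -1530 J.
Q = 0 for an adiabatic process, so W = −ΔU = 1530 J.
Net over both steps: W = 6070 J, Q = 1380 J, ΔU = -4690 J.

292 K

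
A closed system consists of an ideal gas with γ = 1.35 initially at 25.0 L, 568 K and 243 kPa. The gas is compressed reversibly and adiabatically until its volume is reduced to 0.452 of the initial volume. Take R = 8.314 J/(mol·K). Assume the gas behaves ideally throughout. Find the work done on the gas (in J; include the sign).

5560 J

n = P₁V₁/(RT₁) = 243×25.0/(8.314×568) = 1.29 mol.
Adiabatic: TV^(γ−1) = const ⇒ T₂ = 568×(2.21)^0.350 = 750 K; PV^γ = const ⇒ P₂ = 710 kPa.
ΔU = nCvΔT = 1.29×23.8×(750−568) = 5560 J.
Q = 0 for an adiabatic process, so W = −ΔU = -5560 J.
Work done on the gas = −W_by = 5560 J.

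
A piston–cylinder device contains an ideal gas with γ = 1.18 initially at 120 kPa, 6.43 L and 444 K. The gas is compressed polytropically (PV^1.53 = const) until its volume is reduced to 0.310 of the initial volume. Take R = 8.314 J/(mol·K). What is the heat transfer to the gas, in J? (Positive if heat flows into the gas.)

2440 J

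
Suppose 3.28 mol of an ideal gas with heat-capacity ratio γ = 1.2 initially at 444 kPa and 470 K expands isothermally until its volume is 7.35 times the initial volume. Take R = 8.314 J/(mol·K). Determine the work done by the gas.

25600 J

V₁ = nRT₁/P₁ = 3.28×8.314×470/444 = 28.9 L.
Isothermal: T stays 470 K; PV = const ⇒ V₂ = 212 L, P₂ = 60.4 kPa.
W = nRT ln(V₂/V₁) = 3.28×8.314×470×ln(7.35) = 25600 J.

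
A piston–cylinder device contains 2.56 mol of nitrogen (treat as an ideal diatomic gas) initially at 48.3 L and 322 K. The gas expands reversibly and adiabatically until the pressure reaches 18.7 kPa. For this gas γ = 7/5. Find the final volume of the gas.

P₁ = nRT₁/V₁ = 2.56×8.314×322/48.3 = 142 kPa.
Adiabatic: T₂/T₁ = (P₂/P₁)^((γ−1)/γ) ⇒ T₂ = 322×(0.132)^0.286 = 180 K; V₂ = 205 L.

205 L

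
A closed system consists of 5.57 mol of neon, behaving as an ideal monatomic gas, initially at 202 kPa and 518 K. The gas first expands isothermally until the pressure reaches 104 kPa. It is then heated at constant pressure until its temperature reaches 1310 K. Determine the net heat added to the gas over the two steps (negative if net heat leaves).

108000 J

V₁ = nRT₁/P₁ = 5.57×8.314×518/202 = 119 L.
Step 1 — Isothermal: T stays 518 K; PV = const ⇒ V₂ = 231 L, P₂ = 104 kPa.
ΔU = 0 (ideal gas, T constant).
W = nRT ln(V₂/V₁) = 5.57×8.314×518×ln(1.94) = 15900 J.
Q = ΔU + W = 15900 J.
State after step 1: P = 104 kPa, V = 231 L, T = 518 K.
Step 2 — Isobaric: P stays 104 kPa; V/T = const ⇒ T₂ = 1310 K, V₂ = 583 L.
W = PΔV = 104×(583−231) kPa·L = 36700 J.
ΔU = nCvΔT = 5.57×12.5×(1310−518) = 55000 J.
Q = ΔU + W = nCpΔT = 91700 J.
Net over both steps: W = 52600 J, Q = 108000 J, ΔU = 55000 J.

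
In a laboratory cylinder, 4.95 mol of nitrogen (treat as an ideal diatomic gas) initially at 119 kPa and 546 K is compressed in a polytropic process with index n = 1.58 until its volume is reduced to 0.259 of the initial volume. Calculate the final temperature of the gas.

1200 K

V₁ = nRT₁/P₁ = 4.95×8.314×546/119 = 189 L.
Polytropic n=1.58: T₂ = T₁(V₁/V₂)^(n−1) = 546×(3.86)^0.58 = 1200 K; P₂ = P₁(V₁/V₂)^n = 1010 kPa.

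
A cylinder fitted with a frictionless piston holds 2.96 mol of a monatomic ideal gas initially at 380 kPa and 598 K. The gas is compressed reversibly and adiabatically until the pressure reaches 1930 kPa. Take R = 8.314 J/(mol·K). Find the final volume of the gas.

14.6 L

V₁ = nRT₁/P₁ = 2.96×8.314×598/380 = 38.7 L.
Adiabatic: T₂/T₁ = (P₂/P₁)^((γ−1)/γ) ⇒ T₂ = 598×(5.08)^0.400 = 1150 K; V₂ = 14.6 L.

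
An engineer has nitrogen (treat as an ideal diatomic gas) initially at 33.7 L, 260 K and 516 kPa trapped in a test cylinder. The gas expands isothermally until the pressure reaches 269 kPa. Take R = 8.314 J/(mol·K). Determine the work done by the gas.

n = P₁V₁/(RT₁) = 516×33.7/(8.314×260) = 8.04 mol.
Isothermal: T stays 260 K; PV = const ⇒ V₂ = 64.6 L, P₂ = 269 kPa.
W = nRT ln(V₂/V₁) = 8.04×8.314×260×ln(1.92) = 11300 J.

11300 J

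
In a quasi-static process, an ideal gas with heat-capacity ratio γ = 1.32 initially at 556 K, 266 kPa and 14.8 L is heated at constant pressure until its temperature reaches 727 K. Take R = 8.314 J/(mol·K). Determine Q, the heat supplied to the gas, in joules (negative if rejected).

4990 J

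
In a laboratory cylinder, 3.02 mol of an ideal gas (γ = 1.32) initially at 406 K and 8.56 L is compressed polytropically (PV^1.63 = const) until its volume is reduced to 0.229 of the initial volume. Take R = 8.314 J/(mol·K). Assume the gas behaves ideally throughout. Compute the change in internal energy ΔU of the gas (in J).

P₁ = nRT₁/V₁ = 3.02×8.314×406/8.56 = 1190 kPa.
Polytropic n=1.63: T₂ = T₁(V₁/V₂)^(n−1) = 406×(4.37)^0.63 = 1030 K; P₂ = P₁(V₁/V₂)^n = 13200 kPa.
For an ideal gas ΔU = nCvΔT with Cv = R/(γ−1) = 26.0 J/(mol·K).
ΔU = 3.02×26.0×(1030−406) = 48800 J.

48800 J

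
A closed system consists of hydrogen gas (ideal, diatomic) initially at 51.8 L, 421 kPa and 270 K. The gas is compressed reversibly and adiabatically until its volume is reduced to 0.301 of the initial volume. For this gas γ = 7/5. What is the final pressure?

Adiabatic: TV^(γ−1) = const ⇒ T₂ = 270×(3.32)^0.400 = 436 K; PV^γ = const ⇒ P₂ = 2260 kPa.

2260 kPa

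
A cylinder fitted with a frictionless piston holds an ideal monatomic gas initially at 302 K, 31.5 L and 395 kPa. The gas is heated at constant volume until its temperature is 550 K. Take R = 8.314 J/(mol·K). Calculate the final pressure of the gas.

719 kPa

Isochoric: V stays 31.5 L; P/T = const ⇒ T₂ = 550 K, P₂ = 719 kPa.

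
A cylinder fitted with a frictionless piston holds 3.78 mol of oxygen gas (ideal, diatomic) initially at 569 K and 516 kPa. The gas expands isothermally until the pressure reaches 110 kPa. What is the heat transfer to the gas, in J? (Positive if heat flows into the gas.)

V₁ = nRT₁/P₁ = 3.78×8.314×569/516 = 34.7 L.
Isothermal: T stays 569 K; PV = const ⇒ V₂ = 163 L, P₂ = 110 kPa.
ΔU = 0 (ideal gas, T constant).
W = nRT ln(V₂/V₁) = 3.78×8.314×569×ln(4.69) = 27600 J.
Q = ΔU + W = 27600 J.

27600 J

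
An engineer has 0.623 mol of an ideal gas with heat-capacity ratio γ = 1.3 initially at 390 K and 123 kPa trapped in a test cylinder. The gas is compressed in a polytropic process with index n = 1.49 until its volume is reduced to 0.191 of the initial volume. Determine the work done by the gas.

V₁ = nRT₁/P₁ = 0.623×8.314×390/123 = 16.4 L.
Polytropic n=1.49: T₂ = T₁(V₁/V₂)^(n−1) = 390×(5.24)^0.49 = 878 K; P₂ = P₁(V₁/V₂)^n = 1450 kPa.
W = (P₁V₁−P₂V₂)/(n−1) = (123×16.4−1450×3.14)/0.49 = -5160 J.

-5160 J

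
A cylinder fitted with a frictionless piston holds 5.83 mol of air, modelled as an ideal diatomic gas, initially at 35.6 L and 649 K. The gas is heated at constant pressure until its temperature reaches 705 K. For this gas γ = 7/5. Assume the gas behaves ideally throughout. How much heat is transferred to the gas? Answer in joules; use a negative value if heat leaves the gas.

P₁ = nRT₁/V₁ = 5.83×8.314×649/35.6 = 884 kPa.
Isobaric: P stays 884 kPa; V/T = const ⇒ T₂ = 705 K, V₂ = 38.7 L.
W = PΔV = 884×(38.7−35.6) kPa·L = 2710 J.
ΔU = nCvΔT = 5.83×20.8×(705−649) = 6790 J.
Q = ΔU + W = nCpΔT = 9500 J.

9500 J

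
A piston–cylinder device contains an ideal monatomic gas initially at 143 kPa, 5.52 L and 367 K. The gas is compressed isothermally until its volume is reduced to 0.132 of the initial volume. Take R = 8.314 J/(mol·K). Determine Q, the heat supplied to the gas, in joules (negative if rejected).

n = P₁V₁/(RT₁) = 143×5.52/(8.314×367) = 0.259 mol.
Isothermal: T stays 367 K; PV = const ⇒ V₂ = 0.729 L, P₂ = 1080 kPa.
ΔU = 0 (ideal gas, T constant).
W = nRT ln(V₂/V₁) = 0.259×8.314×367×ln(0.132) = -1600 J.
Q = ΔU + W = -1600 J.

-1600 J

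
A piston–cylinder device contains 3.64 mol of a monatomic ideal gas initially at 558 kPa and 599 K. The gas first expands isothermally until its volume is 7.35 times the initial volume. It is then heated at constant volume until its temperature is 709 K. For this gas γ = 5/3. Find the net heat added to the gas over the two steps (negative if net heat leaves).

V₁ = nRT₁/P₁ = 3.64×8.314×599/558 = 32.5 L.
Step 1 — Isothermal: T stays 599 K; PV = const ⇒ V₂ = 239 L, P₂ = 75.9 kPa.
ΔU = 0 (ideal gas, T constant).
W = nRT ln(V₂/V₁) = 3.64×8.314×599×ln(7.35) = 36200 J.
Q = ΔU + W = 36200 J.
State after step 1: P = 75.9 kPa, V = 239 L, T = 599 K.
Step 2 — Isochoric: V stays 239 L; P/T = const ⇒ T₂ = 709 K, P₂ = 89.9 kPa.
W = 0 (no volume change).
ΔU = nCvΔT = 3.64×12.5×(709−599) = 4990 J.
Q = ΔU = 4990 J.
Net over both steps: W = 36200 J, Q = 41200 J, ΔU = 4990 J.

41200 J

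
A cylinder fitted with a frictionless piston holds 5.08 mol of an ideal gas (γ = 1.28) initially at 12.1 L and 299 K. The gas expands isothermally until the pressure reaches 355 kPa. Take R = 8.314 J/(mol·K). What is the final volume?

35.6 L

P₁ = nRT₁/V₁ = 5.08×8.314×299/12.1 = 1040 kPa.
Isothermal: T stays 299 K; PV = const ⇒ V₂ = 35.6 L, P₂ = 355 kPa.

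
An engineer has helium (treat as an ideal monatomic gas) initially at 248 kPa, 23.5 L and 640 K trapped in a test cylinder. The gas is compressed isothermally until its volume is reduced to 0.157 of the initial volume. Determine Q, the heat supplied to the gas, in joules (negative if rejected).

n = P₁V₁/(RT₁) = 248×23.5/(8.314×640) = 1.10 mol.
Isothermal: T stays 640 K; PV = const ⇒ V₂ = 3.69 L, P₂ = 1580 kPa.
ΔU = 0 (ideal gas, T constant).
W = nRT ln(V₂/V₁) = 1.10×8.314×640×ln(0.157) = -10800 J.
Q = ΔU + W = -10800 J.

-10800 J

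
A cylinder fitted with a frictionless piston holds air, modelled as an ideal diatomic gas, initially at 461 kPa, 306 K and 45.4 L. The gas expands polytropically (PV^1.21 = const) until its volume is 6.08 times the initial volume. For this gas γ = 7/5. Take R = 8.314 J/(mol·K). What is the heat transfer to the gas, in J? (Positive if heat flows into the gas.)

14900 J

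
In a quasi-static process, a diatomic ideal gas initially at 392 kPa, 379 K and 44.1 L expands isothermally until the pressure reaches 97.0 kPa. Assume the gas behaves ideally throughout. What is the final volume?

178 L

Isothermal: T stays 379 K; PV = const ⇒ V₂ = 178 L, P₂ = 97.0 kPa.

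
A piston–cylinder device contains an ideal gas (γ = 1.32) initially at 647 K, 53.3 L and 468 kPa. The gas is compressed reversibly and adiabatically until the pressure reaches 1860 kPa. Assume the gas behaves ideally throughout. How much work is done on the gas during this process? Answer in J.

31000 J

n = P₁V₁/(RT₁) = 468×53.3/(8.314×647) = 4.64 mol.
Adiabatic: T₂/T₁ = (P₂/P₁)^((γ−1)/γ) ⇒ T₂ = 647×(3.97)^0.242 = 904 K; V₂ = 18.7 L.
ΔU = nCvΔT = 4.64×26.0×(904−647) = 31000 J.
Q = 0 for an adiabatic process, so W = −ΔU = -31000 J.
Work done on the gas = −W_by = 31000 J.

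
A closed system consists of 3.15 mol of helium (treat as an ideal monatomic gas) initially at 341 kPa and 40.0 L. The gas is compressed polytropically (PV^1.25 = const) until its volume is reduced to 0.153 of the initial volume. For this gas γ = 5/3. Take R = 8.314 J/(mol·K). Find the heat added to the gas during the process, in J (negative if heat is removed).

-20400 J

T₁ = P₁V₁/(nR) = 341×40.0/(3.15×8.314) = 521 K.
Polytropic n=1.25: T₂ = T₁(V₁/V₂)^(n−1) = 521×(6.54)^0.25 = 833 K; P₂ = P₁(V₁/V₂)^n = 3560 kPa.
W = (P₁V₁−P₂V₂)/(n−1) = (341×40.0−3560×6.12)/0.25 = -32700 J.
ΔU = nCvΔT = 3.15×12.5×(833−521) = 12300 J.
Q = ΔU + W = -20400 J.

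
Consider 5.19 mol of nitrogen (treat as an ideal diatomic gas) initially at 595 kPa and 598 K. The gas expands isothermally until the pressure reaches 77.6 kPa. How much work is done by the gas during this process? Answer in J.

52600 J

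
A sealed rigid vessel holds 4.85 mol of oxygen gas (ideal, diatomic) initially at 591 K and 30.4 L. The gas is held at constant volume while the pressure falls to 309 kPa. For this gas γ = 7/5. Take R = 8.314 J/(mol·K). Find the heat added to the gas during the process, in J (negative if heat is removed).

P₁ = nRT₁/V₁ = 4.85×8.314×591/30.4 = 784 kPa.
Isochoric: V stays 30.4 L; P/T = const ⇒ T₂ = 233 K, P₂ = 309 kPa.
W = 0 (no volume change).
ΔU = nCvΔT = 4.85×20.8×(233−591) = -36100 J.
Q = ΔU = -36100 J.

-36100 J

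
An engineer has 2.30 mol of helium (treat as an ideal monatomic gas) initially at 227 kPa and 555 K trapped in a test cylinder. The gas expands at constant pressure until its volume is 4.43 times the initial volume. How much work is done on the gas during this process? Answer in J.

V₁ = nRT₁/P₁ = 2.30×8.314×555/227 = 46.8 L.
Isobaric: P stays 227 kPa; V/T = const ⇒ T₂ = 2460 K, V₂ = 207 L.
W = PΔV = 227×(207−46.8) kPa·L = 36400 J.
Work done on the gas = −W_by = -36400 J.

-36400 J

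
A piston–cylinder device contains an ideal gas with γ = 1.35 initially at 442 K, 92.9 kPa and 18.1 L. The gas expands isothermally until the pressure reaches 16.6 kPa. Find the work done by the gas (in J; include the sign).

2900 J

n = P₁V₁/(RT₁) = 92.9×18.1/(8.314×442) = 0.458 mol.
Isothermal: T stays 442 K; PV = const ⇒ V₂ = 101 L, P₂ = 16.6 kPa.
W = nRT ln(V₂/V₁) = 0.458×8.314×442×ln(5.60) = 2900 J.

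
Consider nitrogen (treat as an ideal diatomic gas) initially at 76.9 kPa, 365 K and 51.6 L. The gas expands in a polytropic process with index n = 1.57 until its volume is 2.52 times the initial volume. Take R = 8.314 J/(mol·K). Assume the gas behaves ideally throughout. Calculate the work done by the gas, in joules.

n = P₁V₁/(RT₁) = 76.9×51.6/(8.314×365) = 1.31 mol.
Polytropic n=1.57: T₂ = T₁(V₁/V₂)^(n−1) = 365×(0.397)^0.57 = 216 K; P₂ = P₁(V₁/V₂)^n = 18.0 kPa.
W = (P₁V₁−P₂V₂)/(n−1) = (76.9×51.6−18.0×130)/0.57 = 2850 J.

2850 J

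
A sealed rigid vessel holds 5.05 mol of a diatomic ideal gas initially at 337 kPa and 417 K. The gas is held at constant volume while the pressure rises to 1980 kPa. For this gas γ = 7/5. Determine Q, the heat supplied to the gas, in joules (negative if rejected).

213000 J

V₁ = nRT₁/P₁ = 5.05×8.314×417/337 = 52.0 L.
Isochoric: V stays 52.0 L; P/T = const ⇒ T₂ = 2450 K, P₂ = 1980 kPa.
W = 0 (no volume change).
ΔU = nCvΔT = 5.05×20.8×(2450−417) = 213000 J.
Q = ΔU = 213000 J.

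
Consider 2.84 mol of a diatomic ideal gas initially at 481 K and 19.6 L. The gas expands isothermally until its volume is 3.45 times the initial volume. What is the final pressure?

168 kPa

P₁ = nRT₁/V₁ = 2.84×8.314×481/19.6 = 579 kPa.
Isothermal: T stays 481 K; PV = const ⇒ V₂ = 67.6 L, P₂ = 168 kPa.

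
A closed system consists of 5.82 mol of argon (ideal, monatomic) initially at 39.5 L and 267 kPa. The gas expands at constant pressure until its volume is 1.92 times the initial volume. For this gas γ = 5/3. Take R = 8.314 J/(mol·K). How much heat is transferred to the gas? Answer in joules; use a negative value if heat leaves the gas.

24300 J

T₁ = P₁V₁/(nR) = 267×39.5/(5.82×8.314) = 218 K.
Isobaric: P stays 267 kPa; V/T = const ⇒ T₂ = 418 K, V₂ = 75.8 L.
W = PΔV = 267×(75.8−39.5) kPa·L = 9700 J.
ΔU = nCvΔT = 5.82×12.5×(418−218) = 14600 J.
Q = ΔU + W = nCpΔT = 24300 J.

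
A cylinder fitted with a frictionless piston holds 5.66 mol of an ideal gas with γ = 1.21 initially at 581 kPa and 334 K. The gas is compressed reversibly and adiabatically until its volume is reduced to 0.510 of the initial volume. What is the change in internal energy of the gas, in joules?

V₁ = nRT₁/P₁ = 5.66×8.314×334/581 = 27.1 L.
Adiabatic: TV^(γ−1) = const ⇒ T₂ = 334×(1.96)^0.210 = 385 K; PV^γ = const ⇒ P₂ = 1310 kPa.
For an ideal gas ΔU = nCvΔT with Cv = R/(γ−1) = 39.6 J/(mol·K).
ΔU = 5.66×39.6×(385−334) = 11400 J.

11400 J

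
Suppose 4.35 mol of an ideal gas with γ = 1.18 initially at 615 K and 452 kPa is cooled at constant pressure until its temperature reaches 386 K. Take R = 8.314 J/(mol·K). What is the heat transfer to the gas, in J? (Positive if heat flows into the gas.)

-54300 J

V₁ = nRT₁/P₁ = 4.35×8.314×615/452 = 49.2 L.
Isobaric: P stays 452 kPa; V/T = const ⇒ T₂ = 386 K, V₂ = 30.9 L.
W = PΔV = 452×(30.9−49.2) kPa·L = -8280 J.
ΔU = nCvΔT = 4.35×46.2×(386−615) = -46000 J.
Q = ΔU + W = nCpΔT = -54300 J.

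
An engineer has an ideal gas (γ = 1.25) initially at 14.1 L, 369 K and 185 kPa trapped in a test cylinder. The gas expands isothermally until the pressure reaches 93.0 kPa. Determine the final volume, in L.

Isothermal: T stays 369 K; PV = const ⇒ V₂ = 28.0 L, P₂ = 93.0 kPa.

28.0 L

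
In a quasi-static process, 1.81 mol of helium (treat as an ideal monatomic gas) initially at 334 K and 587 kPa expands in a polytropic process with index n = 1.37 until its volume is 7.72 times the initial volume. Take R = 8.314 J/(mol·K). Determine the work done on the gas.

-7210 J

V₁ = nRT₁/P₁ = 1.81×8.314×334/587 = 8.56 L.
Polytropic n=1.37: T₂ = T₁(V₁/V₂)^(n−1) = 334×(0.130)^0.37 = 157 K; P₂ = P₁(V₁/V₂)^n = 35.7 kPa.
W = (P₁V₁−P₂V₂)/(n−1) = (587×8.56−35.7×66.1)/0.37 = 7210 J.
Work done on the gas = −W_by = -7210 J.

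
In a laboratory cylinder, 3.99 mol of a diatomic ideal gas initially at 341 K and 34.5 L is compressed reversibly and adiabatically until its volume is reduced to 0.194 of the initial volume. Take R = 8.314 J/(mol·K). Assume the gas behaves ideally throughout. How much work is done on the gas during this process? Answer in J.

P₁ = nRT₁/V₁ = 3.99×8.314×341/34.5 = 328 kPa.
Adiabatic: TV^(γ−1) = const ⇒ T₂ = 341×(5.15)^0.400 = 657 K; PV^γ = const ⇒ P₂ = 3260 kPa.
ΔU = nCvΔT = 3.99×20.8×(657−341) = 26200 J.
Q = 0 for an adiabatic process, so W = −ΔU = -26200 J.
Work done on the gas = −W_by = 26200 J.

26200 J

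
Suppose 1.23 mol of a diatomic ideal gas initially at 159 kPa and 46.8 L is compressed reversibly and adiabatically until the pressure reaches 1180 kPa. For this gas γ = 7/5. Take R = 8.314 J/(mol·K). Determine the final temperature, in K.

1290 K

T₁ = P₁V₁/(nR) = 159×46.8/(1.23×8.314) = 728 K.
Adiabatic: T₂/T₁ = (P₂/P₁)^((γ−1)/γ) ⇒ T₂ = 728×(7.42)^0.286 = 1290 K; V₂ = 11.2 L.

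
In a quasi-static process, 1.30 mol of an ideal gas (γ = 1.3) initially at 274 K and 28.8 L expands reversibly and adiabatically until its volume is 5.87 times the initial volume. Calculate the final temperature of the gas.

161 K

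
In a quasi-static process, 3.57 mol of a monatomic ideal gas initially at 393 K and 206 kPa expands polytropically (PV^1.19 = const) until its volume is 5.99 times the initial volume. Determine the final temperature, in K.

280 K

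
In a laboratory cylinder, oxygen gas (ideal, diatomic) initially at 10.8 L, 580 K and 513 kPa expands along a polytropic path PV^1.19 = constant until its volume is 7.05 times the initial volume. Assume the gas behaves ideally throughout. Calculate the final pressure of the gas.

Polytropic n=1.19: T₂ = T₁(V₁/V₂)^(n−1) = 580×(0.142)^0.19 = 400 K; P₂ = P₁(V₁/V₂)^n = 50.2 kPa.

50.2 kPa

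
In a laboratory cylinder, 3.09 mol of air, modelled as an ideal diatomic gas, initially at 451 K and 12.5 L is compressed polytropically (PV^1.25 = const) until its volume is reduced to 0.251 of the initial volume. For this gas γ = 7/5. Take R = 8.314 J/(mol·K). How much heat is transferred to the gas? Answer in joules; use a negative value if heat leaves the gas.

-7170 J

P₁ = nRT₁/V₁ = 3.09×8.314×451/12.5 = 927 kPa.
Polytropic n=1.25: T₂ = T₁(V₁/V₂)^(n−1) = 451×(3.98)^0.25 = 637 K; P₂ = P₁(V₁/V₂)^n = 5220 kPa.
W = (P₁V₁−P₂V₂)/(n−1) = (927×12.5−5220×3.14)/0.25 = -19100 J.
ΔU = nCvΔT = 3.09×20.8×(637−451) = 12000 J.
Q = ΔU + W = -7170 J.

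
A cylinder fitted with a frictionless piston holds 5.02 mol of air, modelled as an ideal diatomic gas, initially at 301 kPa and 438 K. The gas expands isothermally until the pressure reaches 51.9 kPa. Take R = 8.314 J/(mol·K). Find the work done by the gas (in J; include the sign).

32100 J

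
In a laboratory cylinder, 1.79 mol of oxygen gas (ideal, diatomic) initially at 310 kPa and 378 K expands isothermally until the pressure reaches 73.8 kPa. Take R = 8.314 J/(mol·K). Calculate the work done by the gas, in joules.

V₁ = nRT₁/P₁ = 1.79×8.314×378/310 = 18.1 L.
Isothermal: T stays 378 K; PV = const ⇒ V₂ = 76.2 L, P₂ = 73.8 kPa.
W = nRT ln(V₂/V₁) = 1.79×8.314×378×ln(4.20) = 8070 J.

8070 J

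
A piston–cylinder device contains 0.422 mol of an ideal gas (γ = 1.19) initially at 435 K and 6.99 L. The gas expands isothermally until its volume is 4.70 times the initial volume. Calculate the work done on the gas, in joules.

P₁ = nRT₁/V₁ = 0.422×8.314×435/6.99 = 218 kPa.
Isothermal: T stays 435 K; PV = const ⇒ V₂ = 32.9 L, P₂ = 46.5 kPa.
W = nRT ln(V₂/V₁) = 0.422×8.314×435×ln(4.70) = 2360 J.
Work done on the gas = −W_by = -2360 J.

-2360 J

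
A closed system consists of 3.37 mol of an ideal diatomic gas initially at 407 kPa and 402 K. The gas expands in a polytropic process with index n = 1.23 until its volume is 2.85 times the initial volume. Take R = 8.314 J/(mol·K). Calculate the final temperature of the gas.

316 K

V₁ = nRT₁/P₁ = 3.37×8.314×402/407 = 27.7 L.
Polytropic n=1.23: T₂ = T₁(V₁/V₂)^(n−1) = 402×(0.351)^0.23 = 316 K; P₂ = P₁(V₁/V₂)^n = 112 kPa.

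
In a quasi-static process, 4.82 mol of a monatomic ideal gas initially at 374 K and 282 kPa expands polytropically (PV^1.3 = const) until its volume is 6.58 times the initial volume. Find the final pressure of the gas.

24.4 kPa

V₁ = nRT₁/P₁ = 4.82×8.314×374/282 = 53.1 L.
Polytropic n=1.3: T₂ = T₁(V₁/V₂)^(n−1) = 374×(0.152)^0.30 = 213 K; P₂ = P₁(V₁/V₂)^n = 24.4 kPa.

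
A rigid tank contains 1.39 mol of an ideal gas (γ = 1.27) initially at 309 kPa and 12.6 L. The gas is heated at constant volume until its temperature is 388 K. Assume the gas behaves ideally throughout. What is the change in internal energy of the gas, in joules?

2190 J

T₁ = P₁V₁/(nR) = 309×12.6/(1.39×8.314) = 337 K.
Isochoric: V stays 12.6 L; P/T = const ⇒ T₂ = 388 K, P₂ = 356 kPa.
For an ideal gas ΔU = nCvΔT with Cv = R/(γ−1) = 30.8 J/(mol·K).
ΔU = 1.39×30.8×(388−337) = 2190 J.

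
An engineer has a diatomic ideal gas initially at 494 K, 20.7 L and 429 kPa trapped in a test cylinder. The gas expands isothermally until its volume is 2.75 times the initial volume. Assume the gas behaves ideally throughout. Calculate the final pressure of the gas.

156 kPa

Isothermal: T stays 494 K; PV = const ⇒ V₂ = 56.9 L, P₂ = 156 kPa.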